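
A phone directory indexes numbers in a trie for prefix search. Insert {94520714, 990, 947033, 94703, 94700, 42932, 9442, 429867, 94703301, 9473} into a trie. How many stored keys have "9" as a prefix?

8

Walk to "9"; the words in its subtree are exactly those with that prefix.
Matches: "9442", "94520714", "94700", "94703", "947033", "94703301", "9473", "990"
Count: 8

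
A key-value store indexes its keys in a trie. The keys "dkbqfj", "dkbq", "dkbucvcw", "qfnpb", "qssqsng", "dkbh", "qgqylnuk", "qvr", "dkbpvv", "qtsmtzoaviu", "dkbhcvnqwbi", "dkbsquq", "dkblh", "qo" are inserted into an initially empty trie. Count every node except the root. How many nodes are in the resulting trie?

For each word, the new-node count is its length minus the longest prefix already in the trie:
  "dkbqfj" → 6 new (d, k, b, q, f, j)
  "dkbq" → prefix "dkbq" already present; 0 new (none)
  "dkbucvcw" → prefix "dkb" already present; 5 new (u, c, v, c, w)
  "qfnpb" → 5 new (q, f, n, p, b)
  "qssqsng" → prefix "q" already present; 6 new (s, s, q, s, n, g)
  "dkbh" → prefix "dkb" already present; 1 new (h)
  "qgqylnuk" → prefix "q" already present; 7 new (g, q, y, l, n, u, k)
  "qvr" → prefix "q" already present; 2 new (v, r)
  "dkbpvv" → prefix "dkb" already present; 3 new (p, v, v)
  "qtsmtzoaviu" → prefix "q" already present; 10 new (t, s, m, t, z, o, a, v, i, u)
  "dkbhcvnqwbi" → prefix "dkbh" already present; 7 new (c, v, n, q, w, b, i)
  "dkbsquq" → prefix "dkb" already present; 4 new (s, q, u, q)
  "dkblh" → prefix "dkb" already present; 2 new (l, h)
  "qo" → prefix "q" already present; 1 new (o)
Total nodes = 6 + 0 + 5 + 5 + 6 + 1 + 7 + 2 + 3 + 10 + 7 + 4 + 2 + 1 = 59

59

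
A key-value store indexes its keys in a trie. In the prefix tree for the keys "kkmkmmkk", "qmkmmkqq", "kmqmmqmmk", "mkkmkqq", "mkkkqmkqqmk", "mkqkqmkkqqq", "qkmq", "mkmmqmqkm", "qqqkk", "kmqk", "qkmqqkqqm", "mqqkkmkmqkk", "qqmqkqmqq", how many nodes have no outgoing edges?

A leaf is a node with no children — equivalently, the end of a word that is not a proper prefix of any other stored word.
Those words: "kkmkmmkk", "kmqk", "kmqmmqmmk", "mkkkqmkqqmk", "mkkmkqq", "mkmmqmqkm", "mkqkqmkkqqq", "mqqkkmkmqkk", "qkmqqkqqm", "qmkmmkqq", "qqmqkqmqq", "qqqkk"
Leaf count: 12

12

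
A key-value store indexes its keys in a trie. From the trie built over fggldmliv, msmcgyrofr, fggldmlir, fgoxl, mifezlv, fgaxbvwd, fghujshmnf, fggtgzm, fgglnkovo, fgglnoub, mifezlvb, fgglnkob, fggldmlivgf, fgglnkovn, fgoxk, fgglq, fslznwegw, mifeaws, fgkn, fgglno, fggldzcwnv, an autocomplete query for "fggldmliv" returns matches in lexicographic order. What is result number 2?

fggldmlivgf

DFS of the "fggldmliv" subtree visits, in order: "fggldmliv", "fggldmlivgf"
The 2nd is fggldmlivgf.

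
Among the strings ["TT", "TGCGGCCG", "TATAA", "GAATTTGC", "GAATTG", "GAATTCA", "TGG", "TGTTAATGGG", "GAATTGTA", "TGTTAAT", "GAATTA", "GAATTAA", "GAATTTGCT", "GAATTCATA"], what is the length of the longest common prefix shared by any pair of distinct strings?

Look for the deepest trie node that still has at least two words in its subtree.
"GAATTTGC" and "GAATTTGCT" agree on "GAATTTGC" (8 characters) before diverging; nothing deeper is shared.
Longest shared-prefix length: 8

8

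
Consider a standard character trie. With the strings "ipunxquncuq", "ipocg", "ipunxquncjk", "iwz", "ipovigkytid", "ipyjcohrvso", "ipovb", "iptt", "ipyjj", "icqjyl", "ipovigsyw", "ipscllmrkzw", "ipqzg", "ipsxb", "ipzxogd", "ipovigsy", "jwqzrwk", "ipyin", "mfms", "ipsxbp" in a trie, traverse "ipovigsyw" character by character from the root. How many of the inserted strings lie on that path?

2

Check each prefix of "ipovigsyw" against the stored set — each match is an end-marker on the path.
Prefixes of the query that are stored words: "ipovigsy", "ipovigsyw"
Count: 2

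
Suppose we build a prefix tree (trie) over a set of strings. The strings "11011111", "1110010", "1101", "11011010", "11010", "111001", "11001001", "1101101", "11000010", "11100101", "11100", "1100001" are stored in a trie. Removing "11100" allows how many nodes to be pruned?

Walk "11100" from the leaf back toward the root, removing each node that no remaining word uses.
Every node on "11100" is still needed (e.g. by "1110010"), so nothing is freed.
Nodes removed: 0

0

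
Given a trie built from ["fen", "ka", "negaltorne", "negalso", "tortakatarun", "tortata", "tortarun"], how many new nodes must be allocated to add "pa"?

Nothing in the trie begins with "p"; the whole of "pa" is new.
2 − 0 = 2 new nodes.

2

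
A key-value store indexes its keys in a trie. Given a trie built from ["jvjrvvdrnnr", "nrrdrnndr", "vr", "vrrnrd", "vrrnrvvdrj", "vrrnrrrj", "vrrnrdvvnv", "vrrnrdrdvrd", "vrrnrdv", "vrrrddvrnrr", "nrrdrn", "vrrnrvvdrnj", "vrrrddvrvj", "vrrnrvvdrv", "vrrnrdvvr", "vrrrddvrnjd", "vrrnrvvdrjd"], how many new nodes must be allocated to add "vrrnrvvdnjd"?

"vrrnrvvd" is already a path in the trie; the remaining "njd" must be added.
Each of the 3 remaining characters creates one node.

3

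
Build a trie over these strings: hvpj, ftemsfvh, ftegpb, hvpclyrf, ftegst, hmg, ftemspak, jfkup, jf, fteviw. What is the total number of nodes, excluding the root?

Count nodes per top-level branch (shared prefixes stored once):
  'f'-branch (ftegpb, ftegst, ftemsfvh, ftemspak, fteviw): 19 nodes
  'h'-branch (hmg, hvpclyrf, hvpj): 11 nodes
  'j'-branch (jf, jfkup): 5 nodes
Sum: 35

35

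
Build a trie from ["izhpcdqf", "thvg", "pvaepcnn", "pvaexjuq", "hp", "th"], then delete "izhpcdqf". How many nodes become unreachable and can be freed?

8

Walk "izhpcdqf" from the leaf back toward the root, removing each node that no remaining word uses.
No other word shares any prefix with "izhpcdqf", so all 8 of its nodes go.
Nodes removed: 8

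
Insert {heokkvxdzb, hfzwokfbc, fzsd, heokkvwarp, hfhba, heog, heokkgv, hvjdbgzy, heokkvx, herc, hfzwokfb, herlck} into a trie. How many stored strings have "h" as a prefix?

11

Traverse to the node for "h", then collect every word in that subtree.
Matches: "heog", "heokkgv", "heokkvwarp", "heokkvx", "heokkvxdzb", "herc", "herlck", "hfhba", "hfzwokfb", "hfzwokfbc", "hvjdbgzy"
Count: 11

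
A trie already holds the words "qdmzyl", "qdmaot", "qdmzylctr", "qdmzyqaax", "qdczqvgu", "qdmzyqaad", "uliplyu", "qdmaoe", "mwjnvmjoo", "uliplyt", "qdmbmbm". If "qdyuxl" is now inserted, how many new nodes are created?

Walking "qdyuxl" from the root, the first 2 characters ("qd") follow existing edges; "y" is the first miss.
New nodes needed: |"qdyuxl"| − 2 = 6 − 2 = 4.

4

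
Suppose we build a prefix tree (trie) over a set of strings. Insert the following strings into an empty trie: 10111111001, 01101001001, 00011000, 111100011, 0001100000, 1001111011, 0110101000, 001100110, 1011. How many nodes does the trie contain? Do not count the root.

58

Insert word by word; a character creates a node only if that edge doesn't already exist:
  "10111111001" → 11 new (1, 0, 1, 1, 1, 1, 1, 1, 0, 0, 1)
  "01101001001" → 11 new (0, 1, 1, 0, 1, 0, 0, 1, 0, 0, 1)
  "00011000" → prefix "0" already present; 7 new (0, 0, 1, 1, 0, 0, 0)
  "111100011" → prefix "1" already present; 8 new (1, 1, 1, 0, 0, 0, 1, 1)
  "0001100000" → prefix "00011000" already present; 2 new (0, 0)
  "1001111011" → prefix "10" already present; 8 new (0, 1, 1, 1, 1, 0, 1, 1)
  "0110101000" → prefix "011010" already present; 4 new (1, 0, 0, 0)
  "001100110" → prefix "00" already present; 7 new (1, 1, 0, 0, 1, 1, 0)
  "1011" → prefix "1011" already present; 0 new (none)
Total nodes = 11 + 11 + 7 + 8 + 2 + 8 + 4 + 7 + 0 = 58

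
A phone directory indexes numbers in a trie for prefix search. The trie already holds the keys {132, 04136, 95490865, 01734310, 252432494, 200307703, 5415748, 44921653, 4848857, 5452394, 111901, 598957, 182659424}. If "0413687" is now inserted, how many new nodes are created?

The longest prefix of "0413687" already in the trie is "04136" (length 5).
New nodes needed: |"0413687"| − 5 = 7 − 5 = 2.

2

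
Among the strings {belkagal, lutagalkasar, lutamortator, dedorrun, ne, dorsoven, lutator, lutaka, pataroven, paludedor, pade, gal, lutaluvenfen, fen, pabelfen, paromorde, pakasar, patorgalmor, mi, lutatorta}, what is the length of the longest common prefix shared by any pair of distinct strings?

The deepest shared node is where two words last agree before diverging.
e.g. "lutator" and "lutatorta" share the prefix "lutator" of length 7; no pair shares a longer one.
Longest shared-prefix length: 7

7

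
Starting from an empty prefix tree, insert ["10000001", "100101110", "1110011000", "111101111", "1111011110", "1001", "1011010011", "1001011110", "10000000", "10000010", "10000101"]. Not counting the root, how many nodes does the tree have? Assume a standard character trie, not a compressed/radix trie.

46

Trace insertions, counting only characters that open a new branch:
  "10000001" → 8 new (1, 0, 0, 0, 0, 0, 0, 1)
  "100101110" → prefix "100" already present; 6 new (1, 0, 1, 1, 1, 0)
  "1110011000" → prefix "1" already present; 9 new (1, 1, 0, 0, 1, 1, 0, 0, 0)
  "111101111" → prefix "111" already present; 6 new (1, 0, 1, 1, 1, 1)
  "1111011110" → prefix "111101111" already present; 1 new (0)
  "1001" → prefix "1001" already present; 0 new (none)
  "1011010011" → prefix "10" already present; 8 new (1, 1, 0, 1, 0, 0, 1, 1)
  "1001011110" → prefix "10010111" already present; 2 new (1, 0)
  "10000000" → prefix "1000000" already present; 1 new (0)
  "10000010" → prefix "100000" already present; 2 new (1, 0)
  "10000101" → prefix "10000" already present; 3 new (1, 0, 1)
Total nodes = 8 + 6 + 9 + 6 + 1 + 0 + 8 + 2 + 1 + 2 + 3 = 46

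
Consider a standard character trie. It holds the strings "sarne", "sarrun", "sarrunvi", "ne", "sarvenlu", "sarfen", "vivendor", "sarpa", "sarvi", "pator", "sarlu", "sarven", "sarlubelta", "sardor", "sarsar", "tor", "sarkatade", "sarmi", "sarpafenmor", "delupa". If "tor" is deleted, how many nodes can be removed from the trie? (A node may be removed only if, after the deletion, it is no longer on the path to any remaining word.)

3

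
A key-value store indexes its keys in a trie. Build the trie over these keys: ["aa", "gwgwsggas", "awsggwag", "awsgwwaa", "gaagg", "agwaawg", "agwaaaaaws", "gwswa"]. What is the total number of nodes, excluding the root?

40

For each word, the new-node count is its length minus the longest prefix already in the trie:
  "aa" → 2 new (a, a)
  "gwgwsggas" → 9 new (g, w, g, w, s, g, g, a, s)
  "awsggwag" → prefix "a" already present; 7 new (w, s, g, g, w, a, g)
  "awsgwwaa" → prefix "awsg" already present; 4 new (w, w, a, a)
  "gaagg" → prefix "g" already present; 4 new (a, a, g, g)
  "agwaawg" → prefix "a" already present; 6 new (g, w, a, a, w, g)
  "agwaaaaaws" → prefix "agwaa" already present; 5 new (a, a, a, w, s)
  "gwswa" → prefix "gw" already present; 3 new (s, w, a)
Total nodes = 2 + 9 + 7 + 4 + 4 + 6 + 5 + 3 = 40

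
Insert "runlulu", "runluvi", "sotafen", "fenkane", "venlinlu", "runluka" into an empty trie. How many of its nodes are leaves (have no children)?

Leaves are exactly the stored words that no other stored word extends.
Those words: "fenkane", "runluka", "runlulu", "runluvi", "sotafen", "venlinlu"
Leaf count: 6

6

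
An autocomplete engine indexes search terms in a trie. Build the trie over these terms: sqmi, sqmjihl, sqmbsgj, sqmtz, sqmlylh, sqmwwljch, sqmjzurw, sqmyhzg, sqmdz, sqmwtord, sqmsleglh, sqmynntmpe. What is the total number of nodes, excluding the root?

Trace insertions, counting only characters that open a new branch:
  "sqmi" → 4 new (s, q, m, i)
  "sqmjihl" → prefix "sqm" already present; 4 new (j, i, h, l)
  "sqmbsgj" → prefix "sqm" already present; 4 new (b, s, g, j)
  "sqmtz" → prefix "sqm" already present; 2 new (t, z)
  "sqmlylh" → prefix "sqm" already present; 4 new (l, y, l, h)
  "sqmwwljch" → prefix "sqm" already present; 6 new (w, w, l, j, c, h)
  "sqmjzurw" → prefix "sqmj" already present; 4 new (z, u, r, w)
  "sqmyhzg" → prefix "sqm" already present; 4 new (y, h, z, g)
  "sqmdz" → prefix "sqm" already present; 2 new (d, z)
  "sqmwtord" → prefix "sqmw" already present; 4 new (t, o, r, d)
  "sqmsleglh" → prefix "sqm" already present; 6 new (s, l, e, g, l, h)
  "sqmynntmpe" → prefix "sqmy" already present; 6 new (n, n, t, m, p, e)
Total nodes = 4 + 4 + 4 + 2 + 4 + 6 + 4 + 4 + 2 + 4 + 6 + 6 = 50

50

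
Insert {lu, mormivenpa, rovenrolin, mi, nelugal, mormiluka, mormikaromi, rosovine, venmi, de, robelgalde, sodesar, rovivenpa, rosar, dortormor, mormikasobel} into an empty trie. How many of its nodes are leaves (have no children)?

16

Leaves are exactly the stored words that no other stored word extends.
Those words: "de", "dortormor", "lu", "mi", "mormikaromi", "mormikasobel", "mormiluka", "mormivenpa", "nelugal", "robelgalde", "rosar", "rosovine", "rovenrolin", "rovivenpa", "sodesar", "venmi"
Leaf count: 16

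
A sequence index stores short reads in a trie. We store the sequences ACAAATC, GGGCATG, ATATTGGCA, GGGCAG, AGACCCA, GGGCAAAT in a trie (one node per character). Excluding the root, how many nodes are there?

32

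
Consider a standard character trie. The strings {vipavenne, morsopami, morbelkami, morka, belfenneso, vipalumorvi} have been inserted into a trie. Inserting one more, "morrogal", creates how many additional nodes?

5

Walking "morrogal" from the root, the first 3 characters ("mor") follow existing edges; "r" is the first miss.
New nodes needed: |"morrogal"| − 3 = 8 − 3 = 5.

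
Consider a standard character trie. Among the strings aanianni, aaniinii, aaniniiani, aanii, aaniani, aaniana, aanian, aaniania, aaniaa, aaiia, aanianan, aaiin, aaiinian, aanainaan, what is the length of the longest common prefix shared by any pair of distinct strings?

7

Look for the deepest trie node that still has at least two words in its subtree.
"aaniana" and "aanianan" agree on "aaniana" (7 characters) before diverging; nothing deeper is shared.
Longest shared-prefix length: 7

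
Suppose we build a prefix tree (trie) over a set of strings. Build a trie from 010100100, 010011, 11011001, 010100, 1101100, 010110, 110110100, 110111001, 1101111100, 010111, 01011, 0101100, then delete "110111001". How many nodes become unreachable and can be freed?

3

Walk "110111001" from the leaf back toward the root, removing each node that no remaining word uses.
The suffix "001" (3 nodes) is used only by "110111001"; the node for "110111" still has the child "1", so pruning stops there.
Nodes removed: 3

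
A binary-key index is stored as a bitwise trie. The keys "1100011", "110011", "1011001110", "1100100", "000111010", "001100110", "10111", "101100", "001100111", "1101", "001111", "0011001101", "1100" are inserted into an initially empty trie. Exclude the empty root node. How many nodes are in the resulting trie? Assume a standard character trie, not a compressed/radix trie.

For each word, the new-node count is its length minus the longest prefix already in the trie:
  "1100011" → 7 new (1, 1, 0, 0, 0, 1, 1)
  "110011" → prefix "1100" already present; 2 new (1, 1)
  "1011001110" → prefix "1" already present; 9 new (0, 1, 1, 0, 0, 1, 1, 1, 0)
  "1100100" → prefix "11001" already present; 2 new (0, 0)
  "000111010" → 9 new (0, 0, 0, 1, 1, 1, 0, 1, 0)
  "001100110" → prefix "00" already present; 7 new (1, 1, 0, 0, 1, 1, 0)
  "10111" → prefix "1011" already present; 1 new (1)
  "101100" → prefix "101100" already present; 0 new (none)
  "001100111" → prefix "00110011" already present; 1 new (1)
  "1101" → prefix "110" already present; 1 new (1)
  "001111" → prefix "0011" already present; 2 new (1, 1)
  "0011001101" → prefix "001100110" already present; 1 new (1)
  "1100" → prefix "1100" already present; 0 new (none)
Total nodes = 7 + 2 + 9 + 2 + 9 + 7 + 1 + 0 + 1 + 1 + 2 + 1 + 0 = 42

42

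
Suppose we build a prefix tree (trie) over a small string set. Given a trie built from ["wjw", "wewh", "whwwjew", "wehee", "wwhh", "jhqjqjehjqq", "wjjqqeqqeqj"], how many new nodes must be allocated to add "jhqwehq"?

The longest prefix of "jhqwehq" already in the trie is "jhq" (length 3).
New nodes needed: |"jhqwehq"| − 3 = 7 − 3 = 4.

4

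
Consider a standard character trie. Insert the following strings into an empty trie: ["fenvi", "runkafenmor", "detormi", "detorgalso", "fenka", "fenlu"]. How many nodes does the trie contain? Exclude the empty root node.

32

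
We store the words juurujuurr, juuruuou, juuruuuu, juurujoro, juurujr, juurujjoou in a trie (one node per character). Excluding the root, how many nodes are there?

23

Insert word by word; a character creates a node only if that edge doesn't already exist:
  "juurujuurr" → 10 new (j, u, u, r, u, j, u, u, r, r)
  "juuruuou" → prefix "juuru" already present; 3 new (u, o, u)
  "juuruuuu" → prefix "juuruu" already present; 2 new (u, u)
  "juurujoro" → prefix "juuruj" already present; 3 new (o, r, o)
  "juurujr" → prefix "juuruj" already present; 1 new (r)
  "juurujjoou" → prefix "juuruj" already present; 4 new (j, o, o, u)
Total nodes = 10 + 3 + 2 + 3 + 1 + 4 = 23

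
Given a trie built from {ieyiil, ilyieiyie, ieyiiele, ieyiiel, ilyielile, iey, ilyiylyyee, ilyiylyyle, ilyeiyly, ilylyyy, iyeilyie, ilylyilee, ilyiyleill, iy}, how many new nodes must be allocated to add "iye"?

0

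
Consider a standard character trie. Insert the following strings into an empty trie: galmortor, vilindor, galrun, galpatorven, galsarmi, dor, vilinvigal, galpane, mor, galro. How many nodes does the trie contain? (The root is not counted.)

47

For each word, the new-node count is its length minus the longest prefix already in the trie:
  "galmortor" → 9 new (g, a, l, m, o, r, t, o, r)
  "vilindor" → 8 new (v, i, l, i, n, d, o, r)
  "galrun" → prefix "gal" already present; 3 new (r, u, n)
  "galpatorven" → prefix "gal" already present; 8 new (p, a, t, o, r, v, e, n)
  "galsarmi" → prefix "gal" already present; 5 new (s, a, r, m, i)
  "dor" → 3 new (d, o, r)
  "vilinvigal" → prefix "vilin" already present; 5 new (v, i, g, a, l)
  "galpane" → prefix "galpa" already present; 2 new (n, e)
  "mor" → 3 new (m, o, r)
  "galro" → prefix "galr" already present; 1 new (o)
Total nodes = 9 + 8 + 3 + 8 + 5 + 3 + 5 + 2 + 3 + 1 = 47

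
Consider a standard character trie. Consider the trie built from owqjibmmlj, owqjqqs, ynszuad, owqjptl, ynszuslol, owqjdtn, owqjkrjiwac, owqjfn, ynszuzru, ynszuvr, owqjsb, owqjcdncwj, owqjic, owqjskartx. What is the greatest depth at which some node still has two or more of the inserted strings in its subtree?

The deepest shared node is where two words last agree before diverging.
e.g. "owqjibmmlj" and "owqjic" share the prefix "owqji" of length 5; no pair shares a longer one.
Longest shared-prefix length: 5

5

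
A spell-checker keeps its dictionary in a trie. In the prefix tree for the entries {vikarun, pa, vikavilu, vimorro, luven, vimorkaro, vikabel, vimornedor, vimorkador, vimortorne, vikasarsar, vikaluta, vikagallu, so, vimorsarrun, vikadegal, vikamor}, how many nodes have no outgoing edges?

Leaves are exactly the stored words that no other stored word extends.
Those words: "luven", "pa", "so", "vikabel", "vikadegal", "vikagallu", "vikaluta", "vikamor", "vikarun", "vikasarsar", "vikavilu", "vimorkador", "vimorkaro", "vimornedor", "vimorro", "vimorsarrun", "vimortorne"
Leaf count: 17

17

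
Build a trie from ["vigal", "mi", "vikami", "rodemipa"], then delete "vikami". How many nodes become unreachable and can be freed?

Walk "vikami" from the leaf back toward the root, removing each node that no remaining word uses.
The suffix "kami" (4 nodes) is used only by "vikami"; the node for "vi" still has the child "g", so pruning stops there.
Nodes removed: 4

4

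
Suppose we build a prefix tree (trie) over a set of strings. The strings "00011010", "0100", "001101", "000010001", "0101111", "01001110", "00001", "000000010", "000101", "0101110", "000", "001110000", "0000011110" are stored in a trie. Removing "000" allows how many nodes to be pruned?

0

A node on "000"'s path can go only if nothing else ends at it or branches off below it.
Every node on "000" is still needed (e.g. by "00011010"), so nothing is freed.
Nodes removed: 0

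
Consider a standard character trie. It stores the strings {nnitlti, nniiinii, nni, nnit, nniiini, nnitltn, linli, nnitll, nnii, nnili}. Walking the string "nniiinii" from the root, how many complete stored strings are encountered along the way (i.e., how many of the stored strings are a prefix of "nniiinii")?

Traverse "nniiinii" character by character; count nodes along the way that are marked as word ends.
Prefixes of the query that are stored words: "nni", "nnii", "nniiini", "nniiinii"
Count: 4

4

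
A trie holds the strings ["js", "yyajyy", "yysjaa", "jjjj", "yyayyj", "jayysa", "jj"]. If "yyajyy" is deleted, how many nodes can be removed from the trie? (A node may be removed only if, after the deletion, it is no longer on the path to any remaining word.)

3

Walk "yyajyy" from the leaf back toward the root, removing each node that no remaining word uses.
The suffix "jyy" (3 nodes) is used only by "yyajyy"; the node for "yya" still has the child "y", so pruning stops there.
Nodes removed: 3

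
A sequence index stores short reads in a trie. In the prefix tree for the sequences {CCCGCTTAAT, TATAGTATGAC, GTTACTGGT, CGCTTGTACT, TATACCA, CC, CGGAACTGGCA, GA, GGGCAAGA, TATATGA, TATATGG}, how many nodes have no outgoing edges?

10

A leaf is a node with no children — equivalently, the end of a word that is not a proper prefix of any other stored word.
Those words: "CCCGCTTAAT", "CGCTTGTACT", "CGGAACTGGCA", "GA", "GGGCAAGA", "GTTACTGGT", "TATACCA", "TATAGTATGAC", "TATATGA", "TATATGG"
Leaf count: 10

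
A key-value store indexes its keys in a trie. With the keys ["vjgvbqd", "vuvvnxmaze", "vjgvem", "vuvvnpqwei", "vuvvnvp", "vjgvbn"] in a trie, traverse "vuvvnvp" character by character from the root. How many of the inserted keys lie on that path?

1

Walk "vuvvnvp" from the root; an end-of-word marker is hit whenever a stored word is a prefix of "vuvvnvp".
Prefixes of the query that are stored words: "vuvvnvp"
Count: 1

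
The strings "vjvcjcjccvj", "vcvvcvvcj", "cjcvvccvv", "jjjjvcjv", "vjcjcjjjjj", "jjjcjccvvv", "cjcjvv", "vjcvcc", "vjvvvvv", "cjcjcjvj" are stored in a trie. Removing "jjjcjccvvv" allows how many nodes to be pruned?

7

After clearing the end-marker at "jjjcjccvvv", prune upward until reaching a node still needed by another word.
The suffix "cjccvvv" (7 nodes) is used only by "jjjcjccvvv"; the node for "jjj" still has the child "j", so pruning stops there.
Nodes removed: 7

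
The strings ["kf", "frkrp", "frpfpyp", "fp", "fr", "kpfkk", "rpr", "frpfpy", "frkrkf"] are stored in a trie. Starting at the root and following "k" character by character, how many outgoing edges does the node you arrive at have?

Walk "k" from the root, arriving at one node.
Distinct next characters after "k": f, p.
That node has 2 child edges.

2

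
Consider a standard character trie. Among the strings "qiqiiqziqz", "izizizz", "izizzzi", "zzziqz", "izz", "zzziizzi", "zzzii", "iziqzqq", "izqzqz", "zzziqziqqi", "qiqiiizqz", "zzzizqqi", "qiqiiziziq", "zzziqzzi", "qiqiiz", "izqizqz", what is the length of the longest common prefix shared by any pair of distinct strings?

6

Look for the deepest trie node that still has at least two words in its subtree.
e.g. "qiqiiz" and "qiqiiziziq" share the prefix "qiqiiz" of length 6; no pair shares a longer one.
Longest shared-prefix length: 6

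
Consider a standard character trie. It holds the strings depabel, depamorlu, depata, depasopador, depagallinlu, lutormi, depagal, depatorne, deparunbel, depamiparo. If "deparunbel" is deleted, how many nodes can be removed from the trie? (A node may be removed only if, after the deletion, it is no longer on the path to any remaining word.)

6

After clearing the end-marker at "deparunbel", prune upward until reaching a node still needed by another word.
The suffix "runbel" (6 nodes) is used only by "deparunbel"; the node for "depa" still has the child "b", so pruning stops there.
Nodes removed: 6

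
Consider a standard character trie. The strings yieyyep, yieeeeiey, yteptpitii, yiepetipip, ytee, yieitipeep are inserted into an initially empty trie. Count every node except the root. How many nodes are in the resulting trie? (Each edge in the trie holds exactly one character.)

Trie structure (* marks end of a word):
(root)
└─ y
   ├─ i
   │  └─ e
   │     ├─ e
   │     │  └─ e
   │     │     └─ e
   │     │        └─ i
   │     │           └─ e
   │     │              └─ y *
   │     ├─ i
   │     │  └─ t
   │     │     └─ i
   │     │        └─ p
   │     │           └─ e
   │     │              └─ e
   │     │                 └─ p *
   │     ├─ p
   │     │  └─ e
   │     │     └─ t
   │     │        └─ i
   │     │           └─ p
   │     │              └─ i
   │     │                 └─ p *
   │     └─ y
   │        └─ y
   │           └─ e
   │              └─ p *
   └─ t
      └─ e
         ├─ e *
         └─ p
            └─ t
               └─ p
                  └─ i
                     └─ t
                        └─ i
                           └─ i *
Counting every labelled node above: 37.

37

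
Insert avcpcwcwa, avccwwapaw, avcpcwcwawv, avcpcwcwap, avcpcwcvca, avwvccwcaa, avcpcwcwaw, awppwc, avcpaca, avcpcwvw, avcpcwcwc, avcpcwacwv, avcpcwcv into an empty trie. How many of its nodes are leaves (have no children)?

A leaf is a node with no children — equivalently, the end of a word that is not a proper prefix of any other stored word.
Those words: "avccwwapaw", "avcpaca", "avcpcwacwv", "avcpcwcvca", "avcpcwcwap", "avcpcwcwawv", "avcpcwcwc", "avcpcwvw", "avwvccwcaa", "awppwc"
Leaf count: 10

10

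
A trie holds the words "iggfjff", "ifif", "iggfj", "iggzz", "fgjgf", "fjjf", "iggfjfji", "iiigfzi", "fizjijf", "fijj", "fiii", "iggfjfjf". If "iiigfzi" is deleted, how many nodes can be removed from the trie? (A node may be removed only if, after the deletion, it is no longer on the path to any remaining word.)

After clearing the end-marker at "iiigfzi", prune upward until reaching a node still needed by another word.
The suffix "iigfzi" (6 nodes) is used only by "iiigfzi"; the node for "i" still has the child "g", so pruning stops there.
Nodes removed: 6

6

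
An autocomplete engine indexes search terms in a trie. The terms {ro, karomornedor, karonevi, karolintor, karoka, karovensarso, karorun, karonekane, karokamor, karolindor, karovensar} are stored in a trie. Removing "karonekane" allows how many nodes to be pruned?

4

Walk "karonekane" from the leaf back toward the root, removing each node that no remaining word uses.
The suffix "kane" (4 nodes) is used only by "karonekane"; the node for "karone" still has the child "v", so pruning stops there.
Nodes removed: 4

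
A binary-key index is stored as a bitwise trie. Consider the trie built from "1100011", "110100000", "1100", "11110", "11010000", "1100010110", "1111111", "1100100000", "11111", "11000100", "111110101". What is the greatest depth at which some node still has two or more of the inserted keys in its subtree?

The deepest shared node is where two words last agree before diverging.
e.g. "11010000" and "110100000" share the prefix "11010000" of length 8; no pair shares a longer one.
Longest shared-prefix length: 8

8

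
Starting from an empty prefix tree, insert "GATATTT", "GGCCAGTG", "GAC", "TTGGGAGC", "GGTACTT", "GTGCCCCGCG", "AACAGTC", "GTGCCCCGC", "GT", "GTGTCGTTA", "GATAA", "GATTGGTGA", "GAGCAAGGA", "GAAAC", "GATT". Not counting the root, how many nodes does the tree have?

Insert word by word; a character creates a node only if that edge doesn't already exist:
  "GATATTT" → 7 new (G, A, T, A, T, T, T)
  "GGCCAGTG" → prefix "G" already present; 7 new (G, C, C, A, G, T, G)
  "GAC" → prefix "GA" already present; 1 new (C)
  "TTGGGAGC" → 8 new (T, T, G, G, G, A, G, C)
  "GGTACTT" → prefix "GG" already present; 5 new (T, A, C, T, T)
  "GTGCCCCGCG" → prefix "G" already present; 9 new (T, G, C, C, C, C, G, C, G)
  "AACAGTC" → 7 new (A, A, C, A, G, T, C)
  "GTGCCCCGC" → prefix "GTGCCCCGC" already present; 0 new (none)
  "GT" → prefix "GT" already present; 0 new (none)
  "GTGTCGTTA" → prefix "GTG" already present; 6 new (T, C, G, T, T, A)
  "GATAA" → prefix "GATA" already present; 1 new (A)
  "GATTGGTGA" → prefix "GAT" already present; 6 new (T, G, G, T, G, A)
  "GAGCAAGGA" → prefix "GA" already present; 7 new (G, C, A, A, G, G, A)
  "GAAAC" → prefix "GA" already present; 3 new (A, A, C)
  "GATT" → prefix "GATT" already present; 0 new (none)
Total nodes = 7 + 7 + 1 + 8 + 5 + 9 + 7 + 0 + 0 + 6 + 1 + 6 + 7 + 3 + 0 = 67

67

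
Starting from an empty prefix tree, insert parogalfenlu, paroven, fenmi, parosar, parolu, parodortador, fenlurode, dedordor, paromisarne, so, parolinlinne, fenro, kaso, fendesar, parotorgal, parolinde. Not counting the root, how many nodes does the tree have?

82

Count nodes per top-level branch (shared prefixes stored once):
  'd'-branch (dedordor): 8 nodes
  'f'-branch (fendesar, fenlurode, fenmi, fenro): 18 nodes
  'k'-branch (kaso): 4 nodes
  'p'-branch (parodortador, parogalfenlu, parolinde, parolinlinne, parolu, paromisarne, parosar, parotorgal, paroven): 50 nodes
  's'-branch (so): 2 nodes
Sum: 82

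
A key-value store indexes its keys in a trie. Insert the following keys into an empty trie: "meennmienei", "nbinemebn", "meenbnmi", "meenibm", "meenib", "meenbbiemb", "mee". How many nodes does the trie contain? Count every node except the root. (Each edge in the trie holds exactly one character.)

Trace insertions, counting only characters that open a new branch:
  "meennmienei" → 11 new (m, e, e, n, n, m, i, e, n, e, i)
  "nbinemebn" → 9 new (n, b, i, n, e, m, e, b, n)
  "meenbnmi" → prefix "meen" already present; 4 new (b, n, m, i)
  "meenibm" → prefix "meen" already present; 3 new (i, b, m)
  "meenib" → prefix "meenib" already present; 0 new (none)
  "meenbbiemb" → prefix "meenb" already present; 5 new (b, i, e, m, b)
  "mee" → prefix "mee" already present; 0 new (none)
Total nodes = 11 + 9 + 4 + 3 + 0 + 5 + 0 = 32

32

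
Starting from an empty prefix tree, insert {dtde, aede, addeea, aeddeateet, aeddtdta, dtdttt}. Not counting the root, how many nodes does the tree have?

Insert word by word; a character creates a node only if that edge doesn't already exist:
  "dtde" → 4 new (d, t, d, e)
  "aede" → 4 new (a, e, d, e)
  "addeea" → prefix "a" already present; 5 new (d, d, e, e, a)
  "aeddeateet" → prefix "aed" already present; 7 new (d, e, a, t, e, e, t)
  "aeddtdta" → prefix "aedd" already present; 4 new (t, d, t, a)
  "dtdttt" → prefix "dtd" already present; 3 new (t, t, t)
Total nodes = 4 + 4 + 5 + 7 + 4 + 3 = 27

27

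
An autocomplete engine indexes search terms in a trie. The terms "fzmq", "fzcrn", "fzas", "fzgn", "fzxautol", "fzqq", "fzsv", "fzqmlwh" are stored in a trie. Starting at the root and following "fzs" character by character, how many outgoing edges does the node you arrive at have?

Follow the path "fzs" to its node, then look at its outgoing edges.
Distinct next characters after "fzs": v.
That node has 1 child edge.

1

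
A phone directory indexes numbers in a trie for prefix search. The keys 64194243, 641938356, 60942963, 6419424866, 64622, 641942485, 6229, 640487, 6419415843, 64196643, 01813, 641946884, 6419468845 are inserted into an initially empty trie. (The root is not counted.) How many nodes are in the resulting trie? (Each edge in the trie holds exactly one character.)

Trace insertions, counting only characters that open a new branch:
  "64194243" → 8 new (6, 4, 1, 9, 4, 2, 4, 3)
  "641938356" → prefix "6419" already present; 5 new (3, 8, 3, 5, 6)
  "60942963" → prefix "6" already present; 7 new (0, 9, 4, 2, 9, 6, 3)
  "6419424866" → prefix "6419424" already present; 3 new (8, 6, 6)
  "64622" → prefix "64" already present; 3 new (6, 2, 2)
  "641942485" → prefix "64194248" already present; 1 new (5)
  "6229" → prefix "6" already present; 3 new (2, 2, 9)
  "640487" → prefix "64" already present; 4 new (0, 4, 8, 7)
  "6419415843" → prefix "64194" already present; 5 new (1, 5, 8, 4, 3)
  "64196643" → prefix "6419" already present; 4 new (6, 6, 4, 3)
  "01813" → 5 new (0, 1, 8, 1, 3)
  "641946884" → prefix "64194" already present; 4 new (6, 8, 8, 4)
  "6419468845" → prefix "641946884" already present; 1 new (5)
Total nodes = 8 + 5 + 7 + 3 + 3 + 1 + 3 + 4 + 5 + 4 + 5 + 4 + 1 = 53

53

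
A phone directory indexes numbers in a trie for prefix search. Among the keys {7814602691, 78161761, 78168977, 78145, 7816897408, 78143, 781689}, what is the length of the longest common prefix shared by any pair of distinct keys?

7

The deepest shared node is where two words last agree before diverging.
"7816897408" and "78168977" agree on "7816897" (7 characters) before diverging; nothing deeper is shared.
Longest shared-prefix length: 7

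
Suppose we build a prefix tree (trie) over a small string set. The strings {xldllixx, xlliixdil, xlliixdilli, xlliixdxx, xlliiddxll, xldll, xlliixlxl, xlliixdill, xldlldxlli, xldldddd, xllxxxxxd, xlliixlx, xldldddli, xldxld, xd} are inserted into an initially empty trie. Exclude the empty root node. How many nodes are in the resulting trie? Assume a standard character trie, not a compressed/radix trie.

48

Count nodes per top-level branch (shared prefixes stored once):
  'x'-branch (xd, xldldddd, xldldddli, xldll, xldlldxlli, xldllixx, xldxld, xlliiddxll, xlliixdil, xlliixdill, xlliixdilli, xlliixdxx, xlliixlx, xlliixlxl, xllxxxxxd): 48 nodes
Sum: 48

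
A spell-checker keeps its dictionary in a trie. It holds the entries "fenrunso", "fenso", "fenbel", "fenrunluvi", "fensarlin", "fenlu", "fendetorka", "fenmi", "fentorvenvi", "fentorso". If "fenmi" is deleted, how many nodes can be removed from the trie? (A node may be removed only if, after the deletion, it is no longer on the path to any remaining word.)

2

Walk "fenmi" from the leaf back toward the root, removing each node that no remaining word uses.
The suffix "mi" (2 nodes) is used only by "fenmi"; the node for "fen" still has the child "r", so pruning stops there.
Nodes removed: 2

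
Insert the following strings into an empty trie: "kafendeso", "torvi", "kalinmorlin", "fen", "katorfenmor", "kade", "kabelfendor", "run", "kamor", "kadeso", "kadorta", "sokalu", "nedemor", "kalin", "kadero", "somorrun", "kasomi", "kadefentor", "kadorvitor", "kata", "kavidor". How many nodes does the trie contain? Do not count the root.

Count nodes per top-level branch (shared prefixes stored once):
  'f'-branch (fen): 3 nodes
  'k'-branch (kabelfendor, kade, kadefentor, kadero, kadeso, kadorta, kadorvitor, kafendeso, kalin, kalinmorlin, kamor, kasomi, kata, katorfenmor, kavidor): 70 nodes
  'n'-branch (nedemor): 7 nodes
  'r'-branch (run): 3 nodes
  's'-branch (sokalu, somorrun): 12 nodes
  't'-branch (torvi): 5 nodes
Sum: 100

100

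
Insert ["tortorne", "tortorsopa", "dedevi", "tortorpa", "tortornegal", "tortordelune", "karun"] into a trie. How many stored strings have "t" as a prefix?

5

Filter for entries beginning with "t":
Words under "t": tortordelune, tortorne, tortornegal, tortorpa, tortorsopa
Count: 5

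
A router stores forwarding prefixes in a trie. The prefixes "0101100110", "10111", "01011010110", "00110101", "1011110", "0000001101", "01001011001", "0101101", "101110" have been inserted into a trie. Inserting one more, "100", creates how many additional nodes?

1

Walking "100" from the root, the first 2 characters ("10") follow existing edges; "0" is the first miss.
New nodes needed: |"100"| − 2 = 3 − 2 = 1.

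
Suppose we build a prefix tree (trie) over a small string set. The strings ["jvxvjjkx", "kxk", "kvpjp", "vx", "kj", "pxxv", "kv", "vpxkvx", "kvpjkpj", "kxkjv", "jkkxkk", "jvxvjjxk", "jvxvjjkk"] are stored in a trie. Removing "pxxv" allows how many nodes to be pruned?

After clearing the end-marker at "pxxv", prune upward until reaching a node still needed by another word.
No other word shares any prefix with "pxxv", so all 4 of its nodes go.
Nodes removed: 4

4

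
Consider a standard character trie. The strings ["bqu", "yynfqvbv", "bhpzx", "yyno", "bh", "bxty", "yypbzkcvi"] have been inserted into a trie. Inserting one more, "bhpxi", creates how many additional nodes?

"bhp" is already a path in the trie; the remaining "xi" must be added.
So 5 − 3 = 2 new nodes.

2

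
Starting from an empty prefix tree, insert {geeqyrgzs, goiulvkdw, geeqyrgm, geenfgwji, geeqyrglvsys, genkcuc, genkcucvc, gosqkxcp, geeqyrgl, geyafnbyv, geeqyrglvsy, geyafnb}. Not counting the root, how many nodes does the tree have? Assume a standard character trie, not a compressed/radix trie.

Insert word by word; a character creates a node only if that edge doesn't already exist:
  "geeqyrgzs" → 9 new (g, e, e, q, y, r, g, z, s)
  "goiulvkdw" → prefix "g" already present; 8 new (o, i, u, l, v, k, d, w)
  "geeqyrgm" → prefix "geeqyrg" already present; 1 new (m)
  "geenfgwji" → prefix "gee" already present; 6 new (n, f, g, w, j, i)
  "geeqyrglvsys" → prefix "geeqyrg" already present; 5 new (l, v, s, y, s)
  "genkcuc" → prefix "ge" already present; 5 new (n, k, c, u, c)
  "genkcucvc" → prefix "genkcuc" already present; 2 new (v, c)
  "gosqkxcp" → prefix "go" already present; 6 new (s, q, k, x, c, p)
  "geeqyrgl" → prefix "geeqyrgl" already present; 0 new (none)
  "geyafnbyv" → prefix "ge" already present; 7 new (y, a, f, n, b, y, v)
  "geeqyrglvsy" → prefix "geeqyrglvsy" already present; 0 new (none)
  "geyafnb" → prefix "geyafnb" already present; 0 new (none)
Total nodes = 9 + 8 + 1 + 6 + 5 + 5 + 2 + 6 + 0 + 7 + 0 + 0 = 49

49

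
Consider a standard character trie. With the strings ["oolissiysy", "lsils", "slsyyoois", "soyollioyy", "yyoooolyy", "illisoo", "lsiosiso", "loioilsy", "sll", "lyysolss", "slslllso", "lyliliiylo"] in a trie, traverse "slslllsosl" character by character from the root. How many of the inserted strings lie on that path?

Traverse "slslllsosl" character by character; count nodes along the way that are marked as word ends.
Prefixes of the query that are stored words: "slslllso"
Count: 1

1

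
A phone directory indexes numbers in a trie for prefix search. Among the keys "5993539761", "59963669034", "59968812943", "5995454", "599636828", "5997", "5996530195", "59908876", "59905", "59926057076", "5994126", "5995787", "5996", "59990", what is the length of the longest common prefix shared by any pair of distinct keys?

6

Equivalently: take the maximum, over all pairs, of their longest common prefix length.
e.g. "59963669034" and "599636828" share the prefix "599636" of length 6; no pair shares a longer one.
Longest shared-prefix length: 6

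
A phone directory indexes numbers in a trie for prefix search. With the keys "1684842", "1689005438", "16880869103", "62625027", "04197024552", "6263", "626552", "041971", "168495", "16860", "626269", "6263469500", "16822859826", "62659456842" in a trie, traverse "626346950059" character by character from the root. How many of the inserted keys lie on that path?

Check each prefix of "626346950059" against the stored set — each match is an end-marker on the path.
Prefixes of the query that are stored words: "6263", "6263469500"
Count: 2

2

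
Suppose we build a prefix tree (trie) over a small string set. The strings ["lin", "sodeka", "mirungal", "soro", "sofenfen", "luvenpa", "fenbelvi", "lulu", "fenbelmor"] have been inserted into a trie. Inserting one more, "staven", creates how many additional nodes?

5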